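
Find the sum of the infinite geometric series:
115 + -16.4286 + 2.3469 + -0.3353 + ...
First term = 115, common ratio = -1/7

For |r| < 1, S = a / (1 - r)
S = 115 / (1 - (-1/7))
S = 115 / (8/7)
S = 805/8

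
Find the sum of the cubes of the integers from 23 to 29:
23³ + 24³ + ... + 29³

Use ∑_{k=1}^{n} k³ = [n(n+1)/2]², then subtract the first 22 terms.
∑_{k=1}^{29} k³ = [29×30/2]² = 435² = 189225
∑_{k=1}^{22} k³ = [22×23/2]² = 253² = 64009
∑_{k=23}^{29} k³ = 189225 - 64009 = 125216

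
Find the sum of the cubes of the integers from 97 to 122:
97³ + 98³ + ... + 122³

Use ∑_{k=1}^{n} k³ = [n(n+1)/2]², then subtract the first 96 terms.
∑_{k=1}^{122} k³ = [122×123/2]² = 7503² = 56295009
∑_{k=1}^{96} k³ = [96×97/2]² = 4656² = 21678336
∑_{k=97}^{122} k³ = 56295009 - 21678336 = 34616673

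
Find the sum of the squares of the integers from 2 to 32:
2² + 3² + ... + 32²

Use ∑_{k=1}^{n} k² = n(n+1)(2n+1)/6, then subtract the first 1 terms.
∑_{k=1}^{32} k² = 32×33×65/6 = 11440
∑_{k=1}^{1} k² = 1×2×3/6 = 1
∑_{k=2}^{32} k² = 11440 - 1 = 11439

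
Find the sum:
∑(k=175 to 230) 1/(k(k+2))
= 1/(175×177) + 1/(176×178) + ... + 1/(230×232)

Partial fractions: 1/(k(k+2)) = (1/2)[1/k - 1/(k+2)]
Telescoping leaves the first two and last two terms:
= (1/2)[1/175 + 1/176 - 1/231 - 1/232]
= 7387/5359200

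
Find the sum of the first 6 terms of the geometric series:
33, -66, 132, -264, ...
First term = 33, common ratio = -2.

Sₙ = a(1 - rⁿ) / (1 - r)
S_6 = 33(1 - (-2)^6) / (1 - (-2))
S_6 = 33(1 - 64) / (3)
S_6 = -693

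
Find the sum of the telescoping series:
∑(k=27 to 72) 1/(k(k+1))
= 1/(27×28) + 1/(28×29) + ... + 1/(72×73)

Partial fractions: 1/(k(k+1)) = 1/k - 1/(k+1)
The series telescopes:
= (1/27 - 1/28) + (1/28 - 1/29) + ... + (1/72 - 1/73)
= 1/27 - 1/73
= 46/1971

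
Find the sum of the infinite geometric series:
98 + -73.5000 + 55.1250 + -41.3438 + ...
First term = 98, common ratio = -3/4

For |r| < 1, S = a / (1 - r)
S = 98 / (1 - (-3/4))
S = 98 / (7/4)
S = 56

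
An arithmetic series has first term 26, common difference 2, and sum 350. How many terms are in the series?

Using S = n/2 × [2a + (n-1)d]
350 = n/2 × [2(26) + (n-1)(2)]
350 = n/2 × [52 + 2n - 2]
700 = n × [50 + 2n]
2n² + (50)n - 700 = 0
Discriminant: Δ = (50)² - 4(2)(-700) = 2500 + 5600 = 8100
√Δ = 90
n = [-(50) + √Δ] / (2·2) = (-50 + 90) / 4 = 40 / 4 = 10
(The negative root is discarded since n must be a positive integer.)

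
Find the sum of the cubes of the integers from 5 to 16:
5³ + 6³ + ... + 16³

Use ∑_{k=1}^{n} k³ = [n(n+1)/2]², then subtract the first 4 terms.
∑_{k=1}^{16} k³ = [16×17/2]² = 136² = 18496
∑_{k=1}^{4} k³ = [4×5/2]² = 10² = 100
∑_{k=5}^{16} k³ = 18496 - 100 = 18396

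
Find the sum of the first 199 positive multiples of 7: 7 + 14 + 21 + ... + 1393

Factor out 7: = 7(1 + 2 + ... + 199) = 7 × n(n+1)/2
= 7 × 199×200/2
= 7 × 19900
= 139300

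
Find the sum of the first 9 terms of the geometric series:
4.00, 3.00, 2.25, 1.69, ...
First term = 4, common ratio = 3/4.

Sₙ = a(1 - rⁿ) / (1 - r)
S_9 = 4(1 - (3/4)^9) / (1 - (3/4))
S_9 = 4(1 - (19683/262144)) / (1/4)
S_9 = 242461/16384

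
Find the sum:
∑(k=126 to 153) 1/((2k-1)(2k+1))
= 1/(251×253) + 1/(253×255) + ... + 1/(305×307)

Partial fractions: 1/((2k-1)(2k+1)) = (1/2)[1/(2k-1) - 1/(2k+1)]
The series telescopes:
= (1/2)[1/251 - 1/307]
= 28/77057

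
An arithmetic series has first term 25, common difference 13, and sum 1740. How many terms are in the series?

Using S = n/2 × [2a + (n-1)d]
1740 = n/2 × [2(25) + (n-1)(13)]
1740 = n/2 × [50 + 13n - 13]
3480 = n × [37 + 13n]
13n² + (37)n - 3480 = 0
Discriminant: Δ = (37)² - 4(13)(-3480) = 1369 + 180960 = 182329
√Δ = 427
n = [-(37) + √Δ] / (2·13) = (-37 + 427) / 26 = 390 / 26 = 15
(The negative root is discarded since n must be a positive integer.)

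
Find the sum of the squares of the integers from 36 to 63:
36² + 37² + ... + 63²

Use ∑_{k=1}^{n} k² = n(n+1)(2n+1)/6, then subtract the first 35 terms.
∑_{k=1}^{63} k² = 63×64×127/6 = 85344
∑_{k=1}^{35} k² = 35×36×71/6 = 14910
∑_{k=36}^{63} k² = 85344 - 14910 = 70434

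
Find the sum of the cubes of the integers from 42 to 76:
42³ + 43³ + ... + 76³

Use ∑_{k=1}^{n} k³ = [n(n+1)/2]², then subtract the first 41 terms.
∑_{k=1}^{76} k³ = [76×77/2]² = 2926² = 8561476
∑_{k=1}^{41} k³ = [41×42/2]² = 861² = 741321
∑_{k=42}^{76} k³ = 8561476 - 741321 = 7820155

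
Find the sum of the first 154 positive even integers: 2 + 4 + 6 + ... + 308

Sum of first n even numbers = n(n+1)
= 154×155
= 23870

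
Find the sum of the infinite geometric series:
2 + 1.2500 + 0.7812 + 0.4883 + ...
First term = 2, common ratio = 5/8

For |r| < 1, S = a / (1 - r)
S = 2 / (1 - (5/8))
S = 2 / (3/8)
S = 16/3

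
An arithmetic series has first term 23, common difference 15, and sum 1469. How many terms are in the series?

Using S = n/2 × [2a + (n-1)d]
1469 = n/2 × [2(23) + (n-1)(15)]
1469 = n/2 × [46 + 15n - 15]
2938 = n × [31 + 15n]
15n² + (31)n - 2938 = 0
Discriminant: Δ = (31)² - 4(15)(-2938) = 961 + 176280 = 177241
√Δ = 421
n = [-(31) + √Δ] / (2·15) = (-31 + 421) / 30 = 390 / 30 = 13
(The negative root is discarded since n must be a positive integer.)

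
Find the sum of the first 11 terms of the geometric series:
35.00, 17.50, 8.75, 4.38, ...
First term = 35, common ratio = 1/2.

Sₙ = a(1 - rⁿ) / (1 - r)
S_11 = 35(1 - (1/2)^11) / (1 - (1/2))
S_11 = 35(1 - (1/2048)) / (1/2)
S_11 = 71645/1024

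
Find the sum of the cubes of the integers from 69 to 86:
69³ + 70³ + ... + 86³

Use ∑_{k=1}^{n} k³ = [n(n+1)/2]², then subtract the first 68 terms.
∑_{k=1}^{86} k³ = [86×87/2]² = 3741² = 13995081
∑_{k=1}^{68} k³ = [68×69/2]² = 2346² = 5503716
∑_{k=69}^{86} k³ = 13995081 - 5503716 = 8491365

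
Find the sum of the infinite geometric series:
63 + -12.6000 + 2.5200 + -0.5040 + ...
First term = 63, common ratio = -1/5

For |r| < 1, S = a / (1 - r)
S = 63 / (1 - (-1/5))
S = 63 / (6/5)
S = 105/2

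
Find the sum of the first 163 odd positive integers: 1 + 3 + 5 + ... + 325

Sum of first n odd numbers = n²
= 163²
= 26569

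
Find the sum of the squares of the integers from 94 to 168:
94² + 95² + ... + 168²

Use ∑_{k=1}^{n} k² = n(n+1)(2n+1)/6, then subtract the first 93 terms.
∑_{k=1}^{168} k² = 168×169×337/6 = 1594684
∑_{k=1}^{93} k² = 93×94×187/6 = 272459
∑_{k=94}^{168} k² = 1594684 - 272459 = 1322225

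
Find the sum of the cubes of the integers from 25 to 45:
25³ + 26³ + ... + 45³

Use ∑_{k=1}^{n} k³ = [n(n+1)/2]², then subtract the first 24 terms.
∑_{k=1}^{45} k³ = [45×46/2]² = 1035² = 1071225
∑_{k=1}^{24} k³ = [24×25/2]² = 300² = 90000
∑_{k=25}^{45} k³ = 1071225 - 90000 = 981225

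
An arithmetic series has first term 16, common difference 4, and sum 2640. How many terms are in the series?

Using S = n/2 × [2a + (n-1)d]
2640 = n/2 × [2(16) + (n-1)(4)]
2640 = n/2 × [32 + 4n - 4]
5280 = n × [28 + 4n]
4n² + (28)n - 5280 = 0
Discriminant: Δ = (28)² - 4(4)(-5280) = 784 + 84480 = 85264
√Δ = 292
n = [-(28) + √Δ] / (2·4) = (-28 + 292) / 8 = 264 / 8 = 33
(The negative root is discarded since n must be a positive integer.)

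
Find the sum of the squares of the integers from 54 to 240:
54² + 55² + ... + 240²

Use ∑_{k=1}^{n} k² = n(n+1)(2n+1)/6, then subtract the first 53 terms.
∑_{k=1}^{240} k² = 240×241×481/6 = 4636840
∑_{k=1}^{53} k² = 53×54×107/6 = 51039
∑_{k=54}^{240} k² = 4636840 - 51039 = 4585801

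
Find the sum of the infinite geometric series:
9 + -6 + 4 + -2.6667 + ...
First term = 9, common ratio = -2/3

For |r| < 1, S = a / (1 - r)
S = 9 / (1 - (-2/3))
S = 9 / (5/3)
S = 27/5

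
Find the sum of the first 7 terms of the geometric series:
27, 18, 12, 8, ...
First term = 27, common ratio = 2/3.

Sₙ = a(1 - rⁿ) / (1 - r)
S_7 = 27(1 - (2/3)^7) / (1 - (2/3))
S_7 = 27(1 - (128/2187)) / (1/3)
S_7 = 2059/27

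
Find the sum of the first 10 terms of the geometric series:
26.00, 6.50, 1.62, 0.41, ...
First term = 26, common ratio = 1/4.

Sₙ = a(1 - rⁿ) / (1 - r)
S_10 = 26(1 - (1/4)^10) / (1 - (1/4))
S_10 = 26(1 - (1/1048576)) / (3/4)
S_10 = 4543825/131072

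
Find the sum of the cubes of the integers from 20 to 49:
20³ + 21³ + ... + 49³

Use ∑_{k=1}^{n} k³ = [n(n+1)/2]², then subtract the first 19 terms.
∑_{k=1}^{49} k³ = [49×50/2]² = 1225² = 1500625
∑_{k=1}^{19} k³ = [19×20/2]² = 190² = 36100
∑_{k=20}^{49} k³ = 1500625 - 36100 = 1464525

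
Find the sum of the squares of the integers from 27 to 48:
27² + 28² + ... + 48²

Use ∑_{k=1}^{n} k² = n(n+1)(2n+1)/6, then subtract the first 26 terms.
∑_{k=1}^{48} k² = 48×49×97/6 = 38024
∑_{k=1}^{26} k² = 26×27×53/6 = 6201
∑_{k=27}^{48} k² = 38024 - 6201 = 31823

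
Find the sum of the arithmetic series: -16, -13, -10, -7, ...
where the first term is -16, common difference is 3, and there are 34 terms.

Sₙ = n/2 × (first + last)
Last term = a + (n-1)d = -16 + (34-1)×3 = 83
S_34 = 34/2 × (-16 + 83)
S_34 = 34/2 × 67 = 1139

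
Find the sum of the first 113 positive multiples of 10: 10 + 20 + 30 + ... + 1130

Factor out 10: = 10(1 + 2 + ... + 113) = 10 × n(n+1)/2
= 10 × 113×114/2
= 10 × 6441
= 64410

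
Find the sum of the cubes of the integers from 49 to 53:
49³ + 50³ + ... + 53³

Use ∑_{k=1}^{n} k³ = [n(n+1)/2]², then subtract the first 48 terms.
∑_{k=1}^{53} k³ = [53×54/2]² = 1431² = 2047761
∑_{k=1}^{48} k³ = [48×49/2]² = 1176² = 1382976
∑_{k=49}^{53} k³ = 2047761 - 1382976 = 664785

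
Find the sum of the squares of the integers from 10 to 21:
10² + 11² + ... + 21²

Use ∑_{k=1}^{n} k² = n(n+1)(2n+1)/6, then subtract the first 9 terms.
∑_{k=1}^{21} k² = 21×22×43/6 = 3311
∑_{k=1}^{9} k² = 9×10×19/6 = 285
∑_{k=10}^{21} k² = 3311 - 285 = 3026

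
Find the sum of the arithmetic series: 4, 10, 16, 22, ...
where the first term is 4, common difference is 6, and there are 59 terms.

Sₙ = n/2 × (first + last)
Last term = a + (n-1)d = 4 + (59-1)×6 = 352
S_59 = 59/2 × (4 + 352)
S_59 = 59/2 × 356 = 10502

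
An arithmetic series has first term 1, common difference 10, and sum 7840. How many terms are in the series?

Using S = n/2 × [2a + (n-1)d]
7840 = n/2 × [2(1) + (n-1)(10)]
7840 = n/2 × [2 + 10n - 10]
15680 = n × [-8 + 10n]
10n² + (-8)n - 15680 = 0
Discriminant: Δ = (-8)² - 4(10)(-15680) = 64 + 627200 = 627264
√Δ = 792
n = [-(-8) + √Δ] / (2·10) = (8 + 792) / 20 = 800 / 20 = 40
(The negative root is discarded since n must be a positive integer.)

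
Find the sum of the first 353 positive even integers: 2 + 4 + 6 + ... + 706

Sum of first n even numbers = n(n+1)
= 353×354
= 124962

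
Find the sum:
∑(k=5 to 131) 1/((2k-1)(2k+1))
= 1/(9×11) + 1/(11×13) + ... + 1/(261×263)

Partial fractions: 1/((2k-1)(2k+1)) = (1/2)[1/(2k-1) - 1/(2k+1)]
The series telescopes:
= (1/2)[1/9 - 1/263]
= 127/2367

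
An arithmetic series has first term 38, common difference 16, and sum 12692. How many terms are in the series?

Using S = n/2 × [2a + (n-1)d]
12692 = n/2 × [2(38) + (n-1)(16)]
12692 = n/2 × [76 + 16n - 16]
25384 = n × [60 + 16n]
16n² + (60)n - 25384 = 0
Discriminant: Δ = (60)² - 4(16)(-25384) = 3600 + 1624576 = 1628176
√Δ = 1276
n = [-(60) + √Δ] / (2·16) = (-60 + 1276) / 32 = 1216 / 32 = 38
(The negative root is discarded since n must be a positive integer.)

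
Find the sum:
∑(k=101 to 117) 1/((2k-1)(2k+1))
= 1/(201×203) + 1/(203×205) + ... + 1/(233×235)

Partial fractions: 1/((2k-1)(2k+1)) = (1/2)[1/(2k-1) - 1/(2k+1)]
The series telescopes:
= (1/2)[1/201 - 1/235]
= 17/47235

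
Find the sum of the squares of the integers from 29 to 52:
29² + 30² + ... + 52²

Use ∑_{k=1}^{n} k² = n(n+1)(2n+1)/6, then subtract the first 28 terms.
∑_{k=1}^{52} k² = 52×53×105/6 = 48230
∑_{k=1}^{28} k² = 28×29×57/6 = 7714
∑_{k=29}^{52} k² = 48230 - 7714 = 40516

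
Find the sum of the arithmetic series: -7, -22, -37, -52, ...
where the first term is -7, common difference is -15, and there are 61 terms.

Sₙ = n/2 × (first + last)
Last term = a + (n-1)d = -7 + (61-1)×(-15) = -907
S_61 = 61/2 × (-7 + (-907))
S_61 = 61/2 × (-914) = -27877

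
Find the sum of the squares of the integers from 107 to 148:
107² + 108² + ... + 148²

Use ∑_{k=1}^{n} k² = n(n+1)(2n+1)/6, then subtract the first 106 terms.
∑_{k=1}^{148} k² = 148×149×297/6 = 1091574
∑_{k=1}^{106} k² = 106×107×213/6 = 402641
∑_{k=107}^{148} k² = 1091574 - 402641 = 688933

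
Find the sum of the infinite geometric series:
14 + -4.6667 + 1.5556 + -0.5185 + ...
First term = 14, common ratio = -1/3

For |r| < 1, S = a / (1 - r)
S = 14 / (1 - (-1/3))
S = 14 / (4/3)
S = 21/2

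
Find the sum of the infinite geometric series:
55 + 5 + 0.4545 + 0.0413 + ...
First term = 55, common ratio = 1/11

For |r| < 1, S = a / (1 - r)
S = 55 / (1 - (1/11))
S = 55 / (10/11)
S = 121/2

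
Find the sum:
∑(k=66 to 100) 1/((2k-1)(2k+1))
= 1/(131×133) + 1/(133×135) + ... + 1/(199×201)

Partial fractions: 1/((2k-1)(2k+1)) = (1/2)[1/(2k-1) - 1/(2k+1)]
The series telescopes:
= (1/2)[1/131 - 1/201]
= 35/26331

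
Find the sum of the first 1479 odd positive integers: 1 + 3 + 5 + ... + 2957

Sum of first n odd numbers = n²
= 1479²
= 2187441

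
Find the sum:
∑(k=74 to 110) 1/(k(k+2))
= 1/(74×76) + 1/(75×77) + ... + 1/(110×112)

Partial fractions: 1/(k(k+2)) = (1/2)[1/k - 1/(k+2)]
Telescoping leaves the first two and last two terms:
= (1/2)[1/74 + 1/75 - 1/111 - 1/112]
= 923/207200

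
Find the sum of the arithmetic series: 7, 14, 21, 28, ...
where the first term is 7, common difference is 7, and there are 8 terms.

Sₙ = n/2 × (first + last)
Last term = a + (n-1)d = 7 + (8-1)×7 = 56
S_8 = 8/2 × (7 + 56)
S_8 = 8/2 × 63 = 252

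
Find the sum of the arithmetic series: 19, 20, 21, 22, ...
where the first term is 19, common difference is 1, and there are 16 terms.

Sₙ = n/2 × (first + last)
Last term = a + (n-1)d = 19 + (16-1)×1 = 34
S_16 = 16/2 × (19 + 34)
S_16 = 16/2 × 53 = 424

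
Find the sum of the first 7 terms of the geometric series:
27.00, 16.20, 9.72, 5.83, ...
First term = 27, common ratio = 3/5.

Sₙ = a(1 - rⁿ) / (1 - r)
S_7 = 27(1 - (3/5)^7) / (1 - (3/5))
S_7 = 27(1 - (2187/78125)) / (2/5)
S_7 = 1025163/15625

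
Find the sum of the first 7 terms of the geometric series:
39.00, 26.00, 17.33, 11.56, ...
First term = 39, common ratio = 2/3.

Sₙ = a(1 - rⁿ) / (1 - r)
S_7 = 39(1 - (2/3)^7) / (1 - (2/3))
S_7 = 39(1 - (128/2187)) / (1/3)
S_7 = 26767/243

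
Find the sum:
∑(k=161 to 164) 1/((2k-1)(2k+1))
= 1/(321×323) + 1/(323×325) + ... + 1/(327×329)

Partial fractions: 1/((2k-1)(2k+1)) = (1/2)[1/(2k-1) - 1/(2k+1)]
The series telescopes:
= (1/2)[1/321 - 1/329]
= 4/105609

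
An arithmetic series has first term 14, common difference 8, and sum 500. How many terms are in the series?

Using S = n/2 × [2a + (n-1)d]
500 = n/2 × [2(14) + (n-1)(8)]
500 = n/2 × [28 + 8n - 8]
1000 = n × [20 + 8n]
8n² + (20)n - 1000 = 0
Discriminant: Δ = (20)² - 4(8)(-1000) = 400 + 32000 = 32400
√Δ = 180
n = [-(20) + √Δ] / (2·8) = (-20 + 180) / 16 = 160 / 16 = 10
(The negative root is discarded since n must be a positive integer.)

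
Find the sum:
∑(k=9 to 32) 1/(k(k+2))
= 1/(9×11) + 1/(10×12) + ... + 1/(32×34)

Partial fractions: 1/(k(k+2)) = (1/2)[1/k - 1/(k+2)]
Telescoping leaves the first two and last two terms:
= (1/2)[1/9 + 1/10 - 1/33 - 1/34]
= 637/8415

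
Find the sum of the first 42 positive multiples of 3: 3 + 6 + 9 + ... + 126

Factor out 3: = 3(1 + 2 + ... + 42) = 3 × n(n+1)/2
= 3 × 42×43/2
= 3 × 903
= 2709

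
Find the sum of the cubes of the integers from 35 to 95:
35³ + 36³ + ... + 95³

Use ∑_{k=1}^{n} k³ = [n(n+1)/2]², then subtract the first 34 terms.
∑_{k=1}^{95} k³ = [95×96/2]² = 4560² = 20793600
∑_{k=1}^{34} k³ = [34×35/2]² = 595² = 354025
∑_{k=35}^{95} k³ = 20793600 - 354025 = 20439575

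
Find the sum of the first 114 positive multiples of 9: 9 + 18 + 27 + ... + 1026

Factor out 9: = 9(1 + 2 + ... + 114) = 9 × n(n+1)/2
= 9 × 114×115/2
= 9 × 6555
= 58995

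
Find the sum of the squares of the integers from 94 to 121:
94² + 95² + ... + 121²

Use ∑_{k=1}^{n} k² = n(n+1)(2n+1)/6, then subtract the first 93 terms.
∑_{k=1}^{121} k² = 121×122×243/6 = 597861
∑_{k=1}^{93} k² = 93×94×187/6 = 272459
∑_{k=94}^{121} k² = 597861 - 272459 = 325402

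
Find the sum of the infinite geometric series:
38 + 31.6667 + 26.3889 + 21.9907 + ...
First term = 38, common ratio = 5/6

For |r| < 1, S = a / (1 - r)
S = 38 / (1 - (5/6))
S = 38 / (1/6)
S = 228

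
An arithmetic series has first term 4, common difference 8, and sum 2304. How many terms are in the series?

Using S = n/2 × [2a + (n-1)d]
2304 = n/2 × [2(4) + (n-1)(8)]
2304 = n/2 × [8 + 8n - 8]
4608 = n × [0 + 8n]
8n² + (0)n - 4608 = 0
Discriminant: Δ = (0)² - 4(8)(-4608) = 0 + 147456 = 147456
√Δ = 384
n = [-(0) + √Δ] / (2·8) = (0 + 384) / 16 = 384 / 16 = 24
(The negative root is discarded since n must be a positive integer.)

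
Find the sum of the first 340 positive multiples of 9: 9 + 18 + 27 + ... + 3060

Factor out 9: = 9(1 + 2 + ... + 340) = 9 × n(n+1)/2
= 9 × 340×341/2
= 9 × 57970
= 521730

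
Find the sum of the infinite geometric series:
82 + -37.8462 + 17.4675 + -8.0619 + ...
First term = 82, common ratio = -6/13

For |r| < 1, S = a / (1 - r)
S = 82 / (1 - (-6/13))
S = 82 / (19/13)
S = 1066/19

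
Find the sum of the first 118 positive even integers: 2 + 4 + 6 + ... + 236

Sum of first n even numbers = n(n+1)
= 118×119
= 14042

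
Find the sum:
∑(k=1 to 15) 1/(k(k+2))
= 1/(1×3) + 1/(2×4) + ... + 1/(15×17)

Partial fractions: 1/(k(k+2)) = (1/2)[1/k - 1/(k+2)]
Telescoping leaves the first two and last two terms:
= (1/2)[1/1 + 1/2 - 1/16 - 1/17]
= 375/544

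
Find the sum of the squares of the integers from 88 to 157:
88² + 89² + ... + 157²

Use ∑_{k=1}^{n} k² = n(n+1)(2n+1)/6, then subtract the first 87 terms.
∑_{k=1}^{157} k² = 157×158×315/6 = 1302315
∑_{k=1}^{87} k² = 87×88×175/6 = 223300
∑_{k=88}^{157} k² = 1302315 - 223300 = 1079015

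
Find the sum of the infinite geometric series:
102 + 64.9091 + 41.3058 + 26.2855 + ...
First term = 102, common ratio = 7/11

For |r| < 1, S = a / (1 - r)
S = 102 / (1 - (7/11))
S = 102 / (4/11)
S = 561/2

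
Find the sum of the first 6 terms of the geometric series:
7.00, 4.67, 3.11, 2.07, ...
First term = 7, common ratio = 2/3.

Sₙ = a(1 - rⁿ) / (1 - r)
S_6 = 7(1 - (2/3)^6) / (1 - (2/3))
S_6 = 7(1 - (64/729)) / (1/3)
S_6 = 4655/243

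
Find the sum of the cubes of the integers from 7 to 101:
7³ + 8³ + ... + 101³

Use ∑_{k=1}^{n} k³ = [n(n+1)/2]², then subtract the first 6 terms.
∑_{k=1}^{101} k³ = [101×102/2]² = 5151² = 26532801
∑_{k=1}^{6} k³ = [6×7/2]² = 21² = 441
∑_{k=7}^{101} k³ = 26532801 - 441 = 26532360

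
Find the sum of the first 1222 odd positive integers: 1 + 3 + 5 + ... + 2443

Sum of first n odd numbers = n²
= 1222²
= 1493284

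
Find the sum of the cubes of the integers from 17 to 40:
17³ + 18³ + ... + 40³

Use ∑_{k=1}^{n} k³ = [n(n+1)/2]², then subtract the first 16 terms.
∑_{k=1}^{40} k³ = [40×41/2]² = 820² = 672400
∑_{k=1}^{16} k³ = [16×17/2]² = 136² = 18496
∑_{k=17}^{40} k³ = 672400 - 18496 = 653904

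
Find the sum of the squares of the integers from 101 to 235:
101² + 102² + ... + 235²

Use ∑_{k=1}^{n} k² = n(n+1)(2n+1)/6, then subtract the first 100 terms.
∑_{k=1}^{235} k² = 235×236×471/6 = 4353610
∑_{k=1}^{100} k² = 100×101×201/6 = 338350
∑_{k=101}^{235} k² = 4353610 - 338350 = 4015260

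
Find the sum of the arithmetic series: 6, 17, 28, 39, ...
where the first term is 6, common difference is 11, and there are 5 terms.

Sₙ = n/2 × (first + last)
Last term = a + (n-1)d = 6 + (5-1)×11 = 50
S_5 = 5/2 × (6 + 50)
S_5 = 5/2 × 56 = 140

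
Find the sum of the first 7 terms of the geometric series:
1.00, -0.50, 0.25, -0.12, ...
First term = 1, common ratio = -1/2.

Sₙ = a(1 - rⁿ) / (1 - r)
S_7 = 1(1 - (-1/2)^7) / (1 - (-1/2))
S_7 = 1(1 - (-1/128)) / (3/2)
S_7 = 43/64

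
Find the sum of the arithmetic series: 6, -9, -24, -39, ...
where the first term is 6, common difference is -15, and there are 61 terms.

Sₙ = n/2 × (first + last)
Last term = a + (n-1)d = 6 + (61-1)×(-15) = -894
S_61 = 61/2 × (6 + (-894))
S_61 = 61/2 × (-888) = -27084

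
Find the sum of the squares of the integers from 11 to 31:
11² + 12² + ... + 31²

Use ∑_{k=1}^{n} k² = n(n+1)(2n+1)/6, then subtract the first 10 terms.
∑_{k=1}^{31} k² = 31×32×63/6 = 10416
∑_{k=1}^{10} k² = 10×11×21/6 = 385
∑_{k=11}^{31} k² = 10416 - 385 = 10031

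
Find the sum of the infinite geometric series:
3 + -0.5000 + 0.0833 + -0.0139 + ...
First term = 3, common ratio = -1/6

For |r| < 1, S = a / (1 - r)
S = 3 / (1 - (-1/6))
S = 3 / (7/6)
S = 18/7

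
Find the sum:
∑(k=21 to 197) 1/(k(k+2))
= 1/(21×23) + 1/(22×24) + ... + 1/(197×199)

Partial fractions: 1/(k(k+2)) = (1/2)[1/k - 1/(k+2)]
Telescoping leaves the first two and last two terms:
= (1/2)[1/21 + 1/22 - 1/198 - 1/199]
= 5723/137907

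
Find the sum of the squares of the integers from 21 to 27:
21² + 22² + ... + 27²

Use ∑_{k=1}^{n} k² = n(n+1)(2n+1)/6, then subtract the first 20 terms.
∑_{k=1}^{27} k² = 27×28×55/6 = 6930
∑_{k=1}^{20} k² = 20×21×41/6 = 2870
∑_{k=21}^{27} k² = 6930 - 2870 = 4060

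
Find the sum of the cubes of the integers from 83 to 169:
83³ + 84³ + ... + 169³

Use ∑_{k=1}^{n} k³ = [n(n+1)/2]², then subtract the first 82 terms.
∑_{k=1}^{169} k³ = [169×170/2]² = 14365² = 206353225
∑_{k=1}^{82} k³ = [82×83/2]² = 3403² = 11580409
∑_{k=83}^{169} k³ = 206353225 - 11580409 = 194772816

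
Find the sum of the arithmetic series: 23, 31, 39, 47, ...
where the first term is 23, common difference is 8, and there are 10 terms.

Sₙ = n/2 × (first + last)
Last term = a + (n-1)d = 23 + (10-1)×8 = 95
S_10 = 10/2 × (23 + 95)
S_10 = 10/2 × 118 = 590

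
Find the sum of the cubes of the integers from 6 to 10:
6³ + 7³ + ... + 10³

Use ∑_{k=1}^{n} k³ = [n(n+1)/2]², then subtract the first 5 terms.
∑_{k=1}^{10} k³ = [10×11/2]² = 55² = 3025
∑_{k=1}^{5} k³ = [5×6/2]² = 15² = 225
∑_{k=6}^{10} k³ = 3025 - 225 = 2800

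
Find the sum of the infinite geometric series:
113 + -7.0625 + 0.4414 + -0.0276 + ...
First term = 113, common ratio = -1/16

For |r| < 1, S = a / (1 - r)
S = 113 / (1 - (-1/16))
S = 113 / (17/16)
S = 1808/17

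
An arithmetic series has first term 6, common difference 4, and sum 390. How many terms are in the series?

Using S = n/2 × [2a + (n-1)d]
390 = n/2 × [2(6) + (n-1)(4)]
390 = n/2 × [12 + 4n - 4]
780 = n × [8 + 4n]
4n² + (8)n - 780 = 0
Discriminant: Δ = (8)² - 4(4)(-780) = 64 + 12480 = 12544
√Δ = 112
n = [-(8) + √Δ] / (2·4) = (-8 + 112) / 8 = 104 / 8 = 13
(The negative root is discarded since n must be a positive integer.)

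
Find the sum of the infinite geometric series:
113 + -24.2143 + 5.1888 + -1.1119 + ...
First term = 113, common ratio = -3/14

For |r| < 1, S = a / (1 - r)
S = 113 / (1 - (-3/14))
S = 113 / (17/14)
S = 1582/17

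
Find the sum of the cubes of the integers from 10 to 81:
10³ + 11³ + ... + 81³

Use ∑_{k=1}^{n} k³ = [n(n+1)/2]², then subtract the first 9 terms.
∑_{k=1}^{81} k³ = [81×82/2]² = 3321² = 11029041
∑_{k=1}^{9} k³ = [9×10/2]² = 45² = 2025
∑_{k=10}^{81} k³ = 11029041 - 2025 = 11027016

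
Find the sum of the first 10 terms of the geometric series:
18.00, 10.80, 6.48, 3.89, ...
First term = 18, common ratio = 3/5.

Sₙ = a(1 - rⁿ) / (1 - r)
S_10 = 18(1 - (3/5)^10) / (1 - (3/5))
S_10 = 18(1 - (59049/9765625)) / (2/5)
S_10 = 87359184/1953125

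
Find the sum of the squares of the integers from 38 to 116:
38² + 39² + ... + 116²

Use ∑_{k=1}^{n} k² = n(n+1)(2n+1)/6, then subtract the first 37 terms.
∑_{k=1}^{116} k² = 116×117×233/6 = 527046
∑_{k=1}^{37} k² = 37×38×75/6 = 17575
∑_{k=38}^{116} k² = 527046 - 17575 = 509471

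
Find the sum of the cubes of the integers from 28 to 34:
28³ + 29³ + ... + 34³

Use ∑_{k=1}^{n} k³ = [n(n+1)/2]², then subtract the first 27 terms.
∑_{k=1}^{34} k³ = [34×35/2]² = 595² = 354025
∑_{k=1}^{27} k³ = [27×28/2]² = 378² = 142884
∑_{k=28}^{34} k³ = 354025 - 142884 = 211141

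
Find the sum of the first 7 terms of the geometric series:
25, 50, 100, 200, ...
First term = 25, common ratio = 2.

Sₙ = a(1 - rⁿ) / (1 - r)
S_7 = 25(1 - 2^7) / (1 - 2)
S_7 = 25(1 - 128) / (-1)
S_7 = 3175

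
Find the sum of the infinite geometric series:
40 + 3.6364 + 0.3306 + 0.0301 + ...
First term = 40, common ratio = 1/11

For |r| < 1, S = a / (1 - r)
S = 40 / (1 - (1/11))
S = 40 / (10/11)
S = 44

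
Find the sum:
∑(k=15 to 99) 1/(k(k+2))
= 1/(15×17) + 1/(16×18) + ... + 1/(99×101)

Partial fractions: 1/(k(k+2)) = (1/2)[1/k - 1/(k+2)]
Telescoping leaves the first two and last two terms:
= (1/2)[1/15 + 1/16 - 1/100 - 1/101]
= 13243/242400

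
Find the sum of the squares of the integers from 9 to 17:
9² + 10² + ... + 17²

Use ∑_{k=1}^{n} k² = n(n+1)(2n+1)/6, then subtract the first 8 terms.
∑_{k=1}^{17} k² = 17×18×35/6 = 1785
∑_{k=1}^{8} k² = 8×9×17/6 = 204
∑_{k=9}^{17} k² = 1785 - 204 = 1581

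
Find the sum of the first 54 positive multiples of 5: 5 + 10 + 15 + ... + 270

Factor out 5: = 5(1 + 2 + ... + 54) = 5 × n(n+1)/2
= 5 × 54×55/2
= 5 × 1485
= 7425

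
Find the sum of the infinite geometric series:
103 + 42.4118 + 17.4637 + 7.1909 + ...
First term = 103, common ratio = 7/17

For |r| < 1, S = a / (1 - r)
S = 103 / (1 - (7/17))
S = 103 / (10/17)
S = 1751/10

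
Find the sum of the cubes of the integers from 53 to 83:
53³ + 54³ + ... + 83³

Use ∑_{k=1}^{n} k³ = [n(n+1)/2]², then subtract the first 52 terms.
∑_{k=1}^{83} k³ = [83×84/2]² = 3486² = 12152196
∑_{k=1}^{52} k³ = [52×53/2]² = 1378² = 1898884
∑_{k=53}^{83} k³ = 12152196 - 1898884 = 10253312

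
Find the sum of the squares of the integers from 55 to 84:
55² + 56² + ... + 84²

Use ∑_{k=1}^{n} k² = n(n+1)(2n+1)/6, then subtract the first 54 terms.
∑_{k=1}^{84} k² = 84×85×169/6 = 201110
∑_{k=1}^{54} k² = 54×55×109/6 = 53955
∑_{k=55}^{84} k² = 201110 - 53955 = 147155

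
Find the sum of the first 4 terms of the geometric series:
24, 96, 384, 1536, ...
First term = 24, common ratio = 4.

Sₙ = a(1 - rⁿ) / (1 - r)
S_4 = 24(1 - 4^4) / (1 - 4)
S_4 = 24(1 - 256) / (-3)
S_4 = 2040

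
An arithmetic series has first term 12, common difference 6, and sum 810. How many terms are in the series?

Using S = n/2 × [2a + (n-1)d]
810 = n/2 × [2(12) + (n-1)(6)]
810 = n/2 × [24 + 6n - 6]
1620 = n × [18 + 6n]
6n² + (18)n - 1620 = 0
Discriminant: Δ = (18)² - 4(6)(-1620) = 324 + 38880 = 39204
√Δ = 198
n = [-(18) + √Δ] / (2·6) = (-18 + 198) / 12 = 180 / 12 = 15
(The negative root is discarded since n must be a positive integer.)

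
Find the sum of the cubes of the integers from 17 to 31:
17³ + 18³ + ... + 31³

Use ∑_{k=1}^{n} k³ = [n(n+1)/2]², then subtract the first 16 terms.
∑_{k=1}^{31} k³ = [31×32/2]² = 496² = 246016
∑_{k=1}^{16} k³ = [16×17/2]² = 136² = 18496
∑_{k=17}^{31} k³ = 246016 - 18496 = 227520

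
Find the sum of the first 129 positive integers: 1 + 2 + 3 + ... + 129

Formula: ∑k = n(n+1)/2
= 129×130/2
= 16770/2
= 8385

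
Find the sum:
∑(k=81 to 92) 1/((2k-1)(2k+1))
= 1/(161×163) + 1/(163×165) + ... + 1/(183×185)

Partial fractions: 1/((2k-1)(2k+1)) = (1/2)[1/(2k-1) - 1/(2k+1)]
The series telescopes:
= (1/2)[1/161 - 1/185]
= 12/29785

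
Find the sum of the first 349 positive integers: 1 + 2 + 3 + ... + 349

Formula: ∑k = n(n+1)/2
= 349×350/2
= 122150/2
= 61075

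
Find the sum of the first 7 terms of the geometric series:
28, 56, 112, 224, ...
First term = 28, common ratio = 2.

Sₙ = a(1 - rⁿ) / (1 - r)
S_7 = 28(1 - 2^7) / (1 - 2)
S_7 = 28(1 - 128) / (-1)
S_7 = 3556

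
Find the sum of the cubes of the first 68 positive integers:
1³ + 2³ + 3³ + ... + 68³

Formula: ∑k³ = [n(n+1)/2]²
= [68×69/2]²
= 2346²
= 5503716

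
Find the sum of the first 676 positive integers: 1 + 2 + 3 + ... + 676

Formula: ∑k = n(n+1)/2
= 676×677/2
= 457652/2
= 228826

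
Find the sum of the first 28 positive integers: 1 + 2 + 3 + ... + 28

Formula: ∑k = n(n+1)/2
= 28×29/2
= 812/2
= 406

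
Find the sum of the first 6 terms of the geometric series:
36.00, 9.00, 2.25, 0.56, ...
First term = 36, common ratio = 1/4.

Sₙ = a(1 - rⁿ) / (1 - r)
S_6 = 36(1 - (1/4)^6) / (1 - (1/4))
S_6 = 36(1 - (1/4096)) / (3/4)
S_6 = 12285/256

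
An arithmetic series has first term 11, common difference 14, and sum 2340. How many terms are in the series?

Using S = n/2 × [2a + (n-1)d]
2340 = n/2 × [2(11) + (n-1)(14)]
2340 = n/2 × [22 + 14n - 14]
4680 = n × [8 + 14n]
14n² + (8)n - 4680 = 0
Discriminant: Δ = (8)² - 4(14)(-4680) = 64 + 262080 = 262144
√Δ = 512
n = [-(8) + √Δ] / (2·14) = (-8 + 512) / 28 = 504 / 28 = 18
(The negative root is discarded since n must be a positive integer.)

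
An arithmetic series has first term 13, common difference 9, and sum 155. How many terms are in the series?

Using S = n/2 × [2a + (n-1)d]
155 = n/2 × [2(13) + (n-1)(9)]
155 = n/2 × [26 + 9n - 9]
310 = n × [17 + 9n]
9n² + (17)n - 310 = 0
Discriminant: Δ = (17)² - 4(9)(-310) = 289 + 11160 = 11449
√Δ = 107
n = [-(17) + √Δ] / (2·9) = (-17 + 107) / 18 = 90 / 18 = 5
(The negative root is discarded since n must be a positive integer.)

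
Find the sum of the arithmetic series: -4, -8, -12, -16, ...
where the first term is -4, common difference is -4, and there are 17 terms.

Sₙ = n/2 × (first + last)
Last term = a + (n-1)d = -4 + (17-1)×(-4) = -68
S_17 = 17/2 × (-4 + (-68))
S_17 = 17/2 × (-72) = -612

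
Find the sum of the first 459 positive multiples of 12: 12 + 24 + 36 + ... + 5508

Factor out 12: = 12(1 + 2 + ... + 459) = 12 × n(n+1)/2
= 12 × 459×460/2
= 12 × 105570
= 1266840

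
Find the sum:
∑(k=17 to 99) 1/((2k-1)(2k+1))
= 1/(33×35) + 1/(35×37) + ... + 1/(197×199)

Partial fractions: 1/((2k-1)(2k+1)) = (1/2)[1/(2k-1) - 1/(2k+1)]
The series telescopes:
= (1/2)[1/33 - 1/199]
= 83/6567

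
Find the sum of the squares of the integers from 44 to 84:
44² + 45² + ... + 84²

Use ∑_{k=1}^{n} k² = n(n+1)(2n+1)/6, then subtract the first 43 terms.
∑_{k=1}^{84} k² = 84×85×169/6 = 201110
∑_{k=1}^{43} k² = 43×44×87/6 = 27434
∑_{k=44}^{84} k² = 201110 - 27434 = 173676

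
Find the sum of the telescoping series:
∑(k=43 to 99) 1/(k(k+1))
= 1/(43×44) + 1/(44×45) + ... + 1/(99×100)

Partial fractions: 1/(k(k+1)) = 1/k - 1/(k+1)
The series telescopes:
= (1/43 - 1/44) + (1/44 - 1/45) + ... + (1/99 - 1/100)
= 1/43 - 1/100
= 57/4300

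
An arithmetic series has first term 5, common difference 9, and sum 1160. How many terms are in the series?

Using S = n/2 × [2a + (n-1)d]
1160 = n/2 × [2(5) + (n-1)(9)]
1160 = n/2 × [10 + 9n - 9]
2320 = n × [1 + 9n]
9n² + (1)n - 2320 = 0
Discriminant: Δ = (1)² - 4(9)(-2320) = 1 + 83520 = 83521
√Δ = 289
n = [-(1) + √Δ] / (2·9) = (-1 + 289) / 18 = 288 / 18 = 16
(The negative root is discarded since n must be a positive integer.)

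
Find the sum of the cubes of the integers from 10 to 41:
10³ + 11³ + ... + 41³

Use ∑_{k=1}^{n} k³ = [n(n+1)/2]², then subtract the first 9 terms.
∑_{k=1}^{41} k³ = [41×42/2]² = 861² = 741321
∑_{k=1}^{9} k³ = [9×10/2]² = 45² = 2025
∑_{k=10}^{41} k³ = 741321 - 2025 = 739296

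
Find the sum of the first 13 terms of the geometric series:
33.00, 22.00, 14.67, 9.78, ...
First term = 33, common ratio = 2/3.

Sₙ = a(1 - rⁿ) / (1 - r)
S_13 = 33(1 - (2/3)^13) / (1 - (2/3))
S_13 = 33(1 - (8192/1594323)) / (1/3)
S_13 = 17447441/177147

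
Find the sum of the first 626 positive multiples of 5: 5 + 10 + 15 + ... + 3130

Factor out 5: = 5(1 + 2 + ... + 626) = 5 × n(n+1)/2
= 5 × 626×627/2
= 5 × 196251
= 981255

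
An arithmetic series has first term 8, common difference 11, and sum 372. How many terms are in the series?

Using S = n/2 × [2a + (n-1)d]
372 = n/2 × [2(8) + (n-1)(11)]
372 = n/2 × [16 + 11n - 11]
744 = n × [5 + 11n]
11n² + (5)n - 744 = 0
Discriminant: Δ = (5)² - 4(11)(-744) = 25 + 32736 = 32761
√Δ = 181
n = [-(5) + √Δ] / (2·11) = (-5 + 181) / 22 = 176 / 22 = 8
(The negative root is discarded since n must be a positive integer.)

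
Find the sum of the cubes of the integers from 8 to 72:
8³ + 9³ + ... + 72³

Use ∑_{k=1}^{n} k³ = [n(n+1)/2]², then subtract the first 7 terms.
∑_{k=1}^{72} k³ = [72×73/2]² = 2628² = 6906384
∑_{k=1}^{7} k³ = [7×8/2]² = 28² = 784
∑_{k=8}^{72} k³ = 6906384 - 784 = 6905600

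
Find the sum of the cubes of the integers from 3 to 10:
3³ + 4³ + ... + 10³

Use ∑_{k=1}^{n} k³ = [n(n+1)/2]², then subtract the first 2 terms.
∑_{k=1}^{10} k³ = [10×11/2]² = 55² = 3025
∑_{k=1}^{2} k³ = [2×3/2]² = 3² = 9
∑_{k=3}^{10} k³ = 3025 - 9 = 3016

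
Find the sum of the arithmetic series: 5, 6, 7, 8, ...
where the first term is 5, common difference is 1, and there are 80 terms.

Sₙ = n/2 × (first + last)
Last term = a + (n-1)d = 5 + (80-1)×1 = 84
S_80 = 80/2 × (5 + 84)
S_80 = 80/2 × 89 = 3560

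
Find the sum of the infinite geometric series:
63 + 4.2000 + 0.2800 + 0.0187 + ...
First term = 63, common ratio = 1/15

For |r| < 1, S = a / (1 - r)
S = 63 / (1 - (1/15))
S = 63 / (14/15)
S = 135/2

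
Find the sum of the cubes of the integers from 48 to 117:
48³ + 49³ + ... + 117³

Use ∑_{k=1}^{n} k³ = [n(n+1)/2]², then subtract the first 47 terms.
∑_{k=1}^{117} k³ = [117×118/2]² = 6903² = 47651409
∑_{k=1}^{47} k³ = [47×48/2]² = 1128² = 1272384
∑_{k=48}^{117} k³ = 47651409 - 1272384 = 46379025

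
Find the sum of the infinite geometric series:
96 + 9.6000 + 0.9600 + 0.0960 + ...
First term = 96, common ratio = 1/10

For |r| < 1, S = a / (1 - r)
S = 96 / (1 - (1/10))
S = 96 / (9/10)
S = 320/3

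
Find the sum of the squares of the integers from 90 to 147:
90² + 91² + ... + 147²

Use ∑_{k=1}^{n} k² = n(n+1)(2n+1)/6, then subtract the first 89 terms.
∑_{k=1}^{147} k² = 147×148×295/6 = 1069670
∑_{k=1}^{89} k² = 89×90×179/6 = 238965
∑_{k=90}^{147} k² = 1069670 - 238965 = 830705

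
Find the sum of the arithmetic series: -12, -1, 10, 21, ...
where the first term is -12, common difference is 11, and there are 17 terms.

Sₙ = n/2 × (first + last)
Last term = a + (n-1)d = -12 + (17-1)×11 = 164
S_17 = 17/2 × (-12 + 164)
S_17 = 17/2 × 152 = 1292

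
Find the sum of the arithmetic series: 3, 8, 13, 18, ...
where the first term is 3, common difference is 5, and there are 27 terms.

Sₙ = n/2 × (first + last)
Last term = a + (n-1)d = 3 + (27-1)×5 = 133
S_27 = 27/2 × (3 + 133)
S_27 = 27/2 × 136 = 1836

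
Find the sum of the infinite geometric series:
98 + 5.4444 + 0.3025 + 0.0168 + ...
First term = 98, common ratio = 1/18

For |r| < 1, S = a / (1 - r)
S = 98 / (1 - (1/18))
S = 98 / (17/18)
S = 1764/17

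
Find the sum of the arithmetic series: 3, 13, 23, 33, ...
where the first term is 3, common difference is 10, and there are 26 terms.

Sₙ = n/2 × (first + last)
Last term = a + (n-1)d = 3 + (26-1)×10 = 253
S_26 = 26/2 × (3 + 253)
S_26 = 26/2 × 256 = 3328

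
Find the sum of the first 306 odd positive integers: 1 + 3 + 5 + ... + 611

Sum of first n odd numbers = n²
= 306²
= 93636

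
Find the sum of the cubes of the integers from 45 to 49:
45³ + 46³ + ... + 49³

Use ∑_{k=1}^{n} k³ = [n(n+1)/2]², then subtract the first 44 terms.
∑_{k=1}^{49} k³ = [49×50/2]² = 1225² = 1500625
∑_{k=1}^{44} k³ = [44×45/2]² = 990² = 980100
∑_{k=45}^{49} k³ = 1500625 - 980100 = 520525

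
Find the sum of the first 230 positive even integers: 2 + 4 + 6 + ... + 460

Sum of first n even numbers = n(n+1)
= 230×231
= 53130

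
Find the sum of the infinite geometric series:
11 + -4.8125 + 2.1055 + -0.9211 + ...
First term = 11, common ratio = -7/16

For |r| < 1, S = a / (1 - r)
S = 11 / (1 - (-7/16))
S = 11 / (23/16)
S = 176/23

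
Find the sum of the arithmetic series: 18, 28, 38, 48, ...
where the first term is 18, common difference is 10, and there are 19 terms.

Sₙ = n/2 × (first + last)
Last term = a + (n-1)d = 18 + (19-1)×10 = 198
S_19 = 19/2 × (18 + 198)
S_19 = 19/2 × 216 = 2052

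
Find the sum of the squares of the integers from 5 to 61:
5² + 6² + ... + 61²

Use ∑_{k=1}^{n} k² = n(n+1)(2n+1)/6, then subtract the first 4 terms.
∑_{k=1}^{61} k² = 61×62×123/6 = 77531
∑_{k=1}^{4} k² = 4×5×9/6 = 30
∑_{k=5}^{61} k² = 77531 - 30 = 77501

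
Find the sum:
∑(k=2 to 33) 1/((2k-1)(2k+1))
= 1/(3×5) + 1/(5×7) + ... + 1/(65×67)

Partial fractions: 1/((2k-1)(2k+1)) = (1/2)[1/(2k-1) - 1/(2k+1)]
The series telescopes:
= (1/2)[1/3 - 1/67]
= 32/201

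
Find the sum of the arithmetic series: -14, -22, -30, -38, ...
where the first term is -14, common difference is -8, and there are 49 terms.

Sₙ = n/2 × (first + last)
Last term = a + (n-1)d = -14 + (49-1)×(-8) = -398
S_49 = 49/2 × (-14 + (-398))
S_49 = 49/2 × (-412) = -10094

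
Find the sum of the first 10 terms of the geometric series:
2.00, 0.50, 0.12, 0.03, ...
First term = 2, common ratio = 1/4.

Sₙ = a(1 - rⁿ) / (1 - r)
S_10 = 2(1 - (1/4)^10) / (1 - (1/4))
S_10 = 2(1 - (1/1048576)) / (3/4)
S_10 = 349525/131072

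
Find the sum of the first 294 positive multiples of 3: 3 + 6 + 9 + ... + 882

Factor out 3: = 3(1 + 2 + ... + 294) = 3 × n(n+1)/2
= 3 × 294×295/2
= 3 × 43365
= 130095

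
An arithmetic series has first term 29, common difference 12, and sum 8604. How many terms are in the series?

Using S = n/2 × [2a + (n-1)d]
8604 = n/2 × [2(29) + (n-1)(12)]
8604 = n/2 × [58 + 12n - 12]
17208 = n × [46 + 12n]
12n² + (46)n - 17208 = 0
Discriminant: Δ = (46)² - 4(12)(-17208) = 2116 + 825984 = 828100
√Δ = 910
n = [-(46) + √Δ] / (2·12) = (-46 + 910) / 24 = 864 / 24 = 36
(The negative root is discarded since n must be a positive integer.)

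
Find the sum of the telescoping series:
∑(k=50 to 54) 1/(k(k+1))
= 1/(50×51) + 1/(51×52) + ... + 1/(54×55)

Partial fractions: 1/(k(k+1)) = 1/k - 1/(k+1)
The series telescopes:
= (1/50 - 1/51) + (1/51 - 1/52) + ... + (1/54 - 1/55)
= 1/50 - 1/55
= 1/550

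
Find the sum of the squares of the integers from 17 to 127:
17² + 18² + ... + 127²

Use ∑_{k=1}^{n} k² = n(n+1)(2n+1)/6, then subtract the first 16 terms.
∑_{k=1}^{127} k² = 127×128×255/6 = 690880
∑_{k=1}^{16} k² = 16×17×33/6 = 1496
∑_{k=17}^{127} k² = 690880 - 1496 = 689384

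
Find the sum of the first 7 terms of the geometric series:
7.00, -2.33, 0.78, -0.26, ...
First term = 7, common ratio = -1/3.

Sₙ = a(1 - rⁿ) / (1 - r)
S_7 = 7(1 - (-1/3)^7) / (1 - (-1/3))
S_7 = 7(1 - (-1/2187)) / (4/3)
S_7 = 3829/729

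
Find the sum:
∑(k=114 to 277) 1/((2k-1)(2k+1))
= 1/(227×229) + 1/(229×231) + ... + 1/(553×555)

Partial fractions: 1/((2k-1)(2k+1)) = (1/2)[1/(2k-1) - 1/(2k+1)]
The series telescopes:
= (1/2)[1/227 - 1/555]
= 164/125985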